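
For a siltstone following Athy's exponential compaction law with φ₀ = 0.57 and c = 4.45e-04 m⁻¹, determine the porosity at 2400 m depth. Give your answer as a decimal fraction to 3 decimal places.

0.196

Working in km (1 km = 1000 m; c in km⁻¹ = c in m⁻¹ × 1000):
φ = φ₀·exp(−c·z) = 0.57 × exp(−0.445 × 2.4) = 0.57 × exp(−1.068)
  = 0.57 × 0.3437 = 0.1959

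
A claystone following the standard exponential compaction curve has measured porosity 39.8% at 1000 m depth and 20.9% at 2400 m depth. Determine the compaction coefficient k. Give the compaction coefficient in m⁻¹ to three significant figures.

Working in km (1 km = 1000 m; k in km⁻¹ = k in m⁻¹ × 1000):
Athy: phi(z) = phi₀ e^(−kz) ⇒ phi₁/phi₂ = e^{k(z₂−z₁)} ⇒ k = ln(phi₁/phi₂)/(z₂−z₁)
k = ln(0.398/0.209) / (2.4 − 1) = ln(1.904) / 1.4 = 0.6441 / 1.4 = 0.4601 km⁻¹

0.000460 m⁻¹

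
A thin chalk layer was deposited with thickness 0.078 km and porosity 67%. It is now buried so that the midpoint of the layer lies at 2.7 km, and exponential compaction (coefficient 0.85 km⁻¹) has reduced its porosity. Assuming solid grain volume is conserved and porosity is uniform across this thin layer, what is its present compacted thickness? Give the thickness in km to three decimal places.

Porosity at 2.7 km: φ = 0.67·exp(−0.85×2.7) = 0.0675
Solid-volume conservation: h(1−φ) = h₀(1−φ₀) ⇒ h = h₀·(1−φ₀)/(1−φ)
h = 0.078 × (1 − 0.67)/(1 − 0.0675) = 0.078 × 0.3539 = 0.0276 km

0.028 km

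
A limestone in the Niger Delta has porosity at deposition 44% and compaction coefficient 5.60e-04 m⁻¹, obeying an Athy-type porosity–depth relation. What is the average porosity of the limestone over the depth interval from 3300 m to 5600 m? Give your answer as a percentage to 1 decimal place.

3.9%

Working in km (1 km = 1000 m; k in km⁻¹ = k in m⁻¹ × 1000):
⟨phi⟩ = (1/(d₂−d₁)) ∫ phi₀ e^(−kd) dd = phi₀·(e^(−k·d₁) − e^(−k·d₂)) / (k·(d₂−d₁))
e^(−0.56×3.3) = 0.1576; e^(−0.56×5.6) = 0.0435
⟨phi⟩ = 0.44 × (0.1576 − 0.0435) / (0.56 × 2.3) = 0.44 × 0.0886 = 0.0390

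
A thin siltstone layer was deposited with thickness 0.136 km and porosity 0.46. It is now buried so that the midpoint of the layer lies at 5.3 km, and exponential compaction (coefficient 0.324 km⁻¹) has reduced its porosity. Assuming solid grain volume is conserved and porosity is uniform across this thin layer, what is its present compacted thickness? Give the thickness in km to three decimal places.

Porosity at 5.3 km: φ = 0.46·exp(−0.324×5.3) = 0.0826
Solid-volume conservation: h(1−φ) = h₀(1−φ₀) ⇒ h = h₀·(1−φ₀)/(1−φ)
h = 0.136 × (1 − 0.46)/(1 − 0.0826) = 0.136 × 0.5886 = 0.0801 km

0.080 km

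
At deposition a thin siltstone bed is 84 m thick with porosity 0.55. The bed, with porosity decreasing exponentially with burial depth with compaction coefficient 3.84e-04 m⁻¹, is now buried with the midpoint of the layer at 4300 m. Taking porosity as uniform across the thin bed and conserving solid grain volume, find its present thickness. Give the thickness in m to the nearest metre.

42 m

Working in km (1 km = 1000 m; c in km⁻¹ = c in m⁻¹ × 1000):
Porosity at 4.3 km: phi = 0.55·exp(−0.384×4.3) = 0.1055
Solid-volume conservation: h(1−phi) = h₀(1−phi₀) ⇒ h = h₀·(1−phi₀)/(1−phi)
h = 0.084 × (1 − 0.55)/(1 − 0.1055) = 0.084 × 0.5031 = 0.0423 km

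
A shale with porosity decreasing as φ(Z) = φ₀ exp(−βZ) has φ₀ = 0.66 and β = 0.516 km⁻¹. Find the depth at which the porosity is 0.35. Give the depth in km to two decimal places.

Invert Athy's law: Z = ln(φ₀/φ) / β
Z = ln(0.66/0.35) / 0.516 = ln(1.886) / 0.516 = 0.6343 / 0.516 = 1.229 km

1.23 km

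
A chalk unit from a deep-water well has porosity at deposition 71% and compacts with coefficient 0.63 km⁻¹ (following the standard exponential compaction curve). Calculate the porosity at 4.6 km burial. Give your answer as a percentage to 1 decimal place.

3.9%

n = n₀·exp(−k·d) = 0.71 × exp(−0.63 × 4.6) = 0.71 × exp(−2.898)
  = 0.71 × 0.0551 = 0.0391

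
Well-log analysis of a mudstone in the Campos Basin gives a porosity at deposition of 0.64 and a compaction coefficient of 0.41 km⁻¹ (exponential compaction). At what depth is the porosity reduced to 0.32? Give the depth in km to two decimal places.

1.69 km

Invert Athy's law: z = ln(phi₀/phi) / k
z = ln(0.64/0.32) / 0.41 = ln(2) / 0.41 = 0.6931 / 0.41 = 1.691 km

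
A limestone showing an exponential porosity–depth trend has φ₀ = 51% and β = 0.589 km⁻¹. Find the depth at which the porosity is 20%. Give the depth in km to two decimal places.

1.59 km

Invert Athy's law: d = ln(φ₀/φ) / β
d = ln(0.51/0.2) / 0.589 = ln(2.55) / 0.589 = 0.9361 / 0.589 = 1.589 km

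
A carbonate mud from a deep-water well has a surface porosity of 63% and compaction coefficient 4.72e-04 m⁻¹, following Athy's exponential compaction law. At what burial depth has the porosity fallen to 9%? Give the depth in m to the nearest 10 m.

4120 m

Working in km (1 km = 1000 m; β in km⁻¹ = β in m⁻¹ × 1000):
Invert Athy's law: Z = ln(φ₀/φ) / β
Z = ln(0.63/0.09) / 0.472 = ln(7) / 0.472 = 1.9459 / 0.472 = 4.123 km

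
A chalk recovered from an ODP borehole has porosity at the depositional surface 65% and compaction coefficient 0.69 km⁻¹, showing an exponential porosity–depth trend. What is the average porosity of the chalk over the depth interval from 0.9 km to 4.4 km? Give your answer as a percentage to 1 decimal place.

⟨φ⟩ = (1/(d₂−d₁)) ∫ φ₀ e^(−βd) dd = φ₀·(e^(−β·d₁) − e^(−β·d₂)) / (β·(d₂−d₁))
e^(−0.69×0.9) = 0.5374; e^(−0.69×4.4) = 0.0480
⟨φ⟩ = 0.65 × (0.5374 − 0.0480) / (0.69 × 3.5) = 0.65 × 0.2026 = 0.1317

13.2%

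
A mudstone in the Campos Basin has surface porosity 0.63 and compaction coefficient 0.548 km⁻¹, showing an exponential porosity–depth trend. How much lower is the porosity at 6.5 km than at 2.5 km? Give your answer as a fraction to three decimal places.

0.142

phi(2.5) = 0.63·e^(−0.548×2.5) = 0.1601
phi(6.5) = 0.63·e^(−0.548×6.5) = 0.0179
Δphi = 0.1601 − 0.0179 = 0.1422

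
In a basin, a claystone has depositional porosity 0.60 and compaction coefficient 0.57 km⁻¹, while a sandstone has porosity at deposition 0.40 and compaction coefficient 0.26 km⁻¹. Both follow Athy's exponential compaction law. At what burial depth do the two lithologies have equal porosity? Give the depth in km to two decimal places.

1.31 km

Set n₀ₐ e^(−βₐZ) = n₀ᵦ e^(−βᵦZ) ⇒ ln(n₀ₐ/n₀ᵦ) = (βₐ − βᵦ)·Z
Z = ln(0.6/0.4) / (0.57 − 0.26) = 0.4055 / 0.31 = 1.308 km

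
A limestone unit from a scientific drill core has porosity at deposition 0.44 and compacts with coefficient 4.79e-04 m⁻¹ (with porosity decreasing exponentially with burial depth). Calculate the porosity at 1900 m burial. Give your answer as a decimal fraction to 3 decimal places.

Working in km (1 km = 1000 m; c in km⁻¹ = c in m⁻¹ × 1000):
n = n₀·exp(−c·Z) = 0.44 × exp(−0.479 × 1.9) = 0.44 × exp(−0.9101)
  = 0.44 × 0.4025 = 0.1771

0.177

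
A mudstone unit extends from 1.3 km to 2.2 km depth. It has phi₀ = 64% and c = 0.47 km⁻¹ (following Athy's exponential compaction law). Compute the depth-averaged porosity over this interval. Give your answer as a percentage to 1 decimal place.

28.3%

⟨phi⟩ = (1/(Z₂−Z₁)) ∫ phi₀ e^(−cZ) dZ = phi₀·(e^(−c·Z₁) − e^(−c·Z₂)) / (c·(Z₂−Z₁))
e^(−0.47×1.3) = 0.5428; e^(−0.47×2.2) = 0.3556
⟨phi⟩ = 0.64 × (0.5428 − 0.3556) / (0.47 × 0.9) = 0.64 × 0.4426 = 0.2833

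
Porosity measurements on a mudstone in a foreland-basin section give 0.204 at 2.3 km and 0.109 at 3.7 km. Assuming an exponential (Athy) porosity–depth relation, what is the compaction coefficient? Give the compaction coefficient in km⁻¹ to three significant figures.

Athy: φ(Z) = φ₀ e^(−kZ) ⇒ φ₁/φ₂ = e^{k(Z₂−Z₁)} ⇒ k = ln(φ₁/φ₂)/(Z₂−Z₁)
k = ln(0.204/0.109) / (3.7 − 2.3) = ln(1.872) / 1.4 = 0.6268 / 1.4 = 0.4477 km⁻¹

0.448 km⁻¹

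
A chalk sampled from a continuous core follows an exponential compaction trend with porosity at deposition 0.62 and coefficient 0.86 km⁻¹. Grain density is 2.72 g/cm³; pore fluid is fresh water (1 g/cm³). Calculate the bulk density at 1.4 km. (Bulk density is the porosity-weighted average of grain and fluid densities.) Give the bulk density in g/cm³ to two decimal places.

Porosity at depth: n = 0.62·exp(−0.86×1.4) = 0.62×0.3000 = 0.1860
Bulk density: ρ_b = (1−n)ρ_g + n·ρ_f = 0.8140×2.72 + 0.1860×1
       = 2.214 + 0.186 = 2.400 g/cm³

2.40 g/cm³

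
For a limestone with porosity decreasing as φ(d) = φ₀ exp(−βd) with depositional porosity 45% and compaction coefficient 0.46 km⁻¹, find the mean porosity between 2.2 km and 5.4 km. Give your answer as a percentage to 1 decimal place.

8.6%

⟨φ⟩ = (1/(d₂−d₁)) ∫ φ₀ e^(−βd) dd = φ₀·(e^(−β·d₁) − e^(−β·d₂)) / (β·(d₂−d₁))
e^(−0.46×2.2) = 0.3635; e^(−0.46×5.4) = 0.0834
⟨φ⟩ = 0.45 × (0.3635 − 0.0834) / (0.46 × 3.2) = 0.45 × 0.1903 = 0.0856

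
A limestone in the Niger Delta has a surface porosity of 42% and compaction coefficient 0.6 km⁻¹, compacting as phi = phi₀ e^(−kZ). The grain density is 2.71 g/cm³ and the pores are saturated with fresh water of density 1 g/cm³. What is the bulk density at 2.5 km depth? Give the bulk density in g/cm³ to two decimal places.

Porosity at depth: phi = 0.42·exp(−0.6×2.5) = 0.42×0.2231 = 0.0937
Bulk density: ρ_b = (1−phi)ρ_g + phi·ρ_f = 0.9063×2.71 + 0.0937×1
       = 2.456 + 0.094 = 2.550 g/cm³

2.55 g/cm³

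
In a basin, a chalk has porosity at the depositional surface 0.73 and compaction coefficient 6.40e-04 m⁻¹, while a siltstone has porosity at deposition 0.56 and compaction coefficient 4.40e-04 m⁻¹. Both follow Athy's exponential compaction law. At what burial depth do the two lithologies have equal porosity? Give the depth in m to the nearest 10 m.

Working in km (1 km = 1000 m; β in km⁻¹ = β in m⁻¹ × 1000):
Set phi₀ₐ e^(−βₐZ) = phi₀ᵦ e^(−βᵦZ) ⇒ ln(phi₀ₐ/phi₀ᵦ) = (βₐ − βᵦ)·Z
Z = ln(0.73/0.56) / (0.64 − 0.44) = 0.2651 / 0.2 = 1.326 km

1330 m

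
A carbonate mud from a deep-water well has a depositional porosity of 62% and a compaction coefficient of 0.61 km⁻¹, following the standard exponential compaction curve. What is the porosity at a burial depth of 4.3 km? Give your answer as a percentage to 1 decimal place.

n = n₀·exp(−k·Z) = 0.62 × exp(−0.61 × 4.3) = 0.62 × exp(−2.623)
  = 0.62 × 0.0726 = 0.0450

4.5%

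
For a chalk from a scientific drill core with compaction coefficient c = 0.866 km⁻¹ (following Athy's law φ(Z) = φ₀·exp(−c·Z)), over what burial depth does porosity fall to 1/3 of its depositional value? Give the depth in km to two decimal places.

φ/φ₀ = 1/3 ⇒ exp(−c·Z) = 1/3 ⇒ Z = ln(3) / c
Z = 1.0986 / 0.866 = 1.269 km

1.27 km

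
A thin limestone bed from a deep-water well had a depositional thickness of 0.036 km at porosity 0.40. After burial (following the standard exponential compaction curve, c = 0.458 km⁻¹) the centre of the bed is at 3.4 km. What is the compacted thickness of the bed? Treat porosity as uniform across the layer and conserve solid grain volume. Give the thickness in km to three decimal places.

Porosity at 3.4 km: φ = 0.4·exp(−0.458×3.4) = 0.0843
Solid-volume conservation: h(1−φ) = h₀(1−φ₀) ⇒ h = h₀·(1−φ₀)/(1−φ)
h = 0.036 × (1 − 0.4)/(1 − 0.0843) = 0.036 × 0.6552 = 0.0236 km

0.024 km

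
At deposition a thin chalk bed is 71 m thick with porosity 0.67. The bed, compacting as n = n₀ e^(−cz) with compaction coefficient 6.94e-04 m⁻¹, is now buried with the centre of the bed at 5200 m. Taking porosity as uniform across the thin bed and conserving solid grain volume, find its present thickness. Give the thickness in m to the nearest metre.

Working in km (1 km = 1000 m; c in km⁻¹ = c in m⁻¹ × 1000):
Porosity at 5.2 km: n = 0.67·exp(−0.694×5.2) = 0.0181
Solid-volume conservation: h(1−n) = h₀(1−n₀) ⇒ h = h₀·(1−n₀)/(1−n)
h = 0.071 × (1 − 0.67)/(1 − 0.0181) = 0.071 × 0.3361 = 0.0239 km

24 m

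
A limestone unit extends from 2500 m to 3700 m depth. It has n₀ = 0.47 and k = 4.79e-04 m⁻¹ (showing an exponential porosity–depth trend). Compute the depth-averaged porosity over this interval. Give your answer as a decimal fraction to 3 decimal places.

0.108

Working in km (1 km = 1000 m; k in km⁻¹ = k in m⁻¹ × 1000):
⟨n⟩ = (1/(d₂−d₁)) ∫ n₀ e^(−kd) dd = n₀·(e^(−k·d₁) − e^(−k·d₂)) / (k·(d₂−d₁))
e^(−0.479×2.5) = 0.3019; e^(−0.479×3.7) = 0.1699
⟨n⟩ = 0.47 × (0.3019 − 0.1699) / (0.479 × 1.2) = 0.47 × 0.2297 = 0.1079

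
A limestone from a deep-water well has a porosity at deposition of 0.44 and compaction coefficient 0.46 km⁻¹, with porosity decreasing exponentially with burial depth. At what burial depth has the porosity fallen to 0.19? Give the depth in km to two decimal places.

1.83 km

Invert Athy's law: Z = ln(φ₀/φ) / β
Z = ln(0.44/0.19) / 0.46 = ln(2.316) / 0.46 = 0.8398 / 0.46 = 1.826 km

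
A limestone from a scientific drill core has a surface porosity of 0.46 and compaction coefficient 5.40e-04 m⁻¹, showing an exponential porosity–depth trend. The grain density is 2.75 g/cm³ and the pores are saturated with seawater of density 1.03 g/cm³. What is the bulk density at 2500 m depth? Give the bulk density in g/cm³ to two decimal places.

2.54 g/cm³

Working in km (1 km = 1000 m; β in km⁻¹ = β in m⁻¹ × 1000):
Porosity at depth: n = 0.46·exp(−0.54×2.5) = 0.46×0.2592 = 0.1193
Bulk density: ρ_b = (1−n)ρ_g + n·ρ_f = 0.8807×2.75 + 0.1193×1.03
       = 2.422 + 0.123 = 2.545 g/cm³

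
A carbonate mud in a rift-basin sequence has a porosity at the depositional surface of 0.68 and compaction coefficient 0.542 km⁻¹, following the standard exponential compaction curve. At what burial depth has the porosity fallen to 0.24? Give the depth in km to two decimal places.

1.92 km

Invert Athy's law: Z = ln(n₀/n) / k
Z = ln(0.68/0.24) / 0.542 = ln(2.833) / 0.542 = 1.0415 / 0.542 = 1.922 km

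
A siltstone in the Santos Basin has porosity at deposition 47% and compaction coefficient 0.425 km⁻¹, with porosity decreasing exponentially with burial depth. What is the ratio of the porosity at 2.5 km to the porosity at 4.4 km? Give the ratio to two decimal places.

phi(z₁)/phi(z₂) = e^(−β·z₁)/e^(−β·z₂) = e^{β(z₂−z₁)}
= exp(0.425 × 1.9) = exp(0.8075) = 2.2423

2.24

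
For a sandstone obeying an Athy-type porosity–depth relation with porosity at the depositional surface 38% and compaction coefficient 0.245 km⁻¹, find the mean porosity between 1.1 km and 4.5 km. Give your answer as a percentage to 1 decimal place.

⟨φ⟩ = (1/(Z₂−Z₁)) ∫ φ₀ e^(−kZ) dZ = φ₀·(e^(−k·Z₁) − e^(−k·Z₂)) / (k·(Z₂−Z₁))
e^(−0.245×1.1) = 0.7638; e^(−0.245×4.5) = 0.3320
⟨φ⟩ = 0.38 × (0.7638 − 0.3320) / (0.245 × 3.4) = 0.38 × 0.5183 = 0.1969

19.7%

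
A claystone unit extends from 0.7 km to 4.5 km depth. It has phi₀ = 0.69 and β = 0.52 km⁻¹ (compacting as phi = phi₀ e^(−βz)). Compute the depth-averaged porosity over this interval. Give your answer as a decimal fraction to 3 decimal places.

0.209

⟨phi⟩ = (1/(z₂−z₁)) ∫ phi₀ e^(−βz) dz = phi₀·(e^(−β·z₁) − e^(−β·z₂)) / (β·(z₂−z₁))
e^(−0.52×0.7) = 0.6949; e^(−0.52×4.5) = 0.0963
⟨phi⟩ = 0.69 × (0.6949 − 0.0963) / (0.52 × 3.8) = 0.69 × 0.3029 = 0.2090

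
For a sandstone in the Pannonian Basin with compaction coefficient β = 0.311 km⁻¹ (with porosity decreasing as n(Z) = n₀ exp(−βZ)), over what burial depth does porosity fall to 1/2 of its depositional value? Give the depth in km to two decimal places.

n/n₀ = 1/2 ⇒ exp(−β·Z) = 1/2 ⇒ Z = ln(2) / β
Z = 0.6931 / 0.311 = 2.229 km

2.23 km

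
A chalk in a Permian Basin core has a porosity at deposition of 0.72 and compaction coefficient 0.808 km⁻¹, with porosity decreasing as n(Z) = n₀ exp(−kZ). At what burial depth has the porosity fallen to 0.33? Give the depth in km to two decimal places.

Invert Athy's law: Z = ln(n₀/n) / k
Z = ln(0.72/0.33) / 0.808 = ln(2.182) / 0.808 = 0.7802 / 0.808 = 0.966 km

0.97 km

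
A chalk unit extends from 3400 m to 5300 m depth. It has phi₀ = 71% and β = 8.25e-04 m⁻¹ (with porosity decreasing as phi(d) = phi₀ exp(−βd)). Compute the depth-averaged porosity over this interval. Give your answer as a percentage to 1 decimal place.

Working in km (1 km = 1000 m; β in km⁻¹ = β in m⁻¹ × 1000):
⟨phi⟩ = (1/(d₂−d₁)) ∫ phi₀ e^(−βd) dd = phi₀·(e^(−β·d₁) − e^(−β·d₂)) / (β·(d₂−d₁))
e^(−0.825×3.4) = 0.0605; e^(−0.825×5.3) = 0.0126
⟨phi⟩ = 0.71 × (0.0605 − 0.0126) / (0.825 × 1.9) = 0.71 × 0.0305 = 0.0217

2.2%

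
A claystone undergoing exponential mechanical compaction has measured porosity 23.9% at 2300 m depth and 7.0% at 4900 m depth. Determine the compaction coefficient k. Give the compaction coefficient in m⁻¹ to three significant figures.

Working in km (1 km = 1000 m; k in km⁻¹ = k in m⁻¹ × 1000):
Athy: phi(z) = phi₀ e^(−kz) ⇒ phi₁/phi₂ = e^{k(z₂−z₁)} ⇒ k = ln(phi₁/phi₂)/(z₂−z₁)
k = ln(0.239/0.07) / (4.9 − 2.3) = ln(3.414) / 2.6 = 1.2280 / 2.6 = 0.4723 km⁻¹

0.000472 m⁻¹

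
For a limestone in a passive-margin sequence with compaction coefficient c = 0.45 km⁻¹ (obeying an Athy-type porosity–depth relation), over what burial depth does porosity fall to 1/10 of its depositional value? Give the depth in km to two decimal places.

5.12 km

φ/φ₀ = 1/10 ⇒ exp(−c·z) = 1/10 ⇒ z = ln(10) / c
z = 2.3026 / 0.45 = 5.117 km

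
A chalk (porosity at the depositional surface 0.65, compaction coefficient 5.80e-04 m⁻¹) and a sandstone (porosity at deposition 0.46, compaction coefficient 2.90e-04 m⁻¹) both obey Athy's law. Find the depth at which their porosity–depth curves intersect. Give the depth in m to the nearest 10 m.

1190 m

Working in km (1 km = 1000 m; c in km⁻¹ = c in m⁻¹ × 1000):
Set φ₀ₐ e^(−cₐz) = φ₀ᵦ e^(−cᵦz) ⇒ ln(φ₀ₐ/φ₀ᵦ) = (cₐ − cᵦ)·z
z = ln(0.65/0.46) / (0.58 − 0.29) = 0.3457 / 0.29 = 1.192 km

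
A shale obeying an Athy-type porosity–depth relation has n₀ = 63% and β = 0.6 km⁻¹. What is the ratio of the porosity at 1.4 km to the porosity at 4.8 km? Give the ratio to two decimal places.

7.69

n(Z₁)/n(Z₂) = e^(−β·Z₁)/e^(−β·Z₂) = e^{β(Z₂−Z₁)}
= exp(0.6 × 3.4) = exp(2.04) = 7.6906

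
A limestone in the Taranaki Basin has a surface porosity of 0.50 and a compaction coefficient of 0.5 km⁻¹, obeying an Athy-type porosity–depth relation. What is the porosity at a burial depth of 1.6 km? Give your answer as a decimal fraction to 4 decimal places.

0.2247

φ = φ₀·exp(−β·z) = 0.5 × exp(−0.5 × 1.6) = 0.5 × exp(−0.8)
  = 0.5 × 0.4493 = 0.2247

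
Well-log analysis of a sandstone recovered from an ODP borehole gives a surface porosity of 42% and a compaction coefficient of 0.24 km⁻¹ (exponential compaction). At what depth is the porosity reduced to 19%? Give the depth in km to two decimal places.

3.31 km

Invert Athy's law: z = ln(phi₀/phi) / β
z = ln(0.42/0.19) / 0.24 = ln(2.211) / 0.24 = 0.7932 / 0.24 = 3.305 km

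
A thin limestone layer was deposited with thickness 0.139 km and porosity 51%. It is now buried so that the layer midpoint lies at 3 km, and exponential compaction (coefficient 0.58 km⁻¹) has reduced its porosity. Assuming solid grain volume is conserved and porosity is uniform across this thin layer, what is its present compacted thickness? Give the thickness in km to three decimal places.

Porosity at 3 km: φ = 0.51·exp(−0.58×3) = 0.0895
Solid-volume conservation: h(1−φ) = h₀(1−φ₀) ⇒ h = h₀·(1−φ₀)/(1−φ)
h = 0.139 × (1 − 0.51)/(1 − 0.0895) = 0.139 × 0.5382 = 0.0748 km

0.075 km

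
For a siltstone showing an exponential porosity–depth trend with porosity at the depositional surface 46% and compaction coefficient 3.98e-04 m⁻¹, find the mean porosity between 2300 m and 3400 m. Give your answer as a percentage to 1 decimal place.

Working in km (1 km = 1000 m; c in km⁻¹ = c in m⁻¹ × 1000):
⟨φ⟩ = (1/(d₂−d₁)) ∫ φ₀ e^(−cd) dd = φ₀·(e^(−c·d₁) − e^(−c·d₂)) / (c·(d₂−d₁))
e^(−0.398×2.3) = 0.4004; e^(−0.398×3.4) = 0.2584
⟨φ⟩ = 0.46 × (0.4004 − 0.2584) / (0.398 × 1.1) = 0.46 × 0.3242 = 0.1491

14.9%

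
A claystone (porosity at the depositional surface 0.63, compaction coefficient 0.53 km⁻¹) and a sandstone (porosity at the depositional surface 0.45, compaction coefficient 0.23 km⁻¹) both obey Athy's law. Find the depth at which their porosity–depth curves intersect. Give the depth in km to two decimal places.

1.12 km

Set phi₀ₐ e^(−βₐd) = phi₀ᵦ e^(−βᵦd) ⇒ ln(phi₀ₐ/phi₀ᵦ) = (βₐ − βᵦ)·d
d = ln(0.63/0.45) / (0.53 − 0.23) = 0.3365 / 0.3 = 1.122 km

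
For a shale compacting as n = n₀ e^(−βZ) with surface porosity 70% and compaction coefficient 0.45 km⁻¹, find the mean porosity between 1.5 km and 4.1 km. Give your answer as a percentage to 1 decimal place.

21.0%

⟨n⟩ = (1/(Z₂−Z₁)) ∫ n₀ e^(−βZ) dZ = n₀·(e^(−β·Z₁) − e^(−β·Z₂)) / (β·(Z₂−Z₁))
e^(−0.45×1.5) = 0.5092; e^(−0.45×4.1) = 0.1580
⟨n⟩ = 0.7 × (0.5092 − 0.1580) / (0.45 × 2.6) = 0.7 × 0.3001 = 0.2101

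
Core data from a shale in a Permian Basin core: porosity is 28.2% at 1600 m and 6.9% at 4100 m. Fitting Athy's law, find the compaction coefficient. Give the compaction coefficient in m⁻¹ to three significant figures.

0.000563 m⁻¹

Working in km (1 km = 1000 m; β in km⁻¹ = β in m⁻¹ × 1000):
Athy: phi(Z) = phi₀ e^(−βZ) ⇒ phi₁/phi₂ = e^{β(Z₂−Z₁)} ⇒ β = ln(phi₁/phi₂)/(Z₂−Z₁)
β = ln(0.282/0.069) / (4.1 − 1.6) = ln(4.087) / 2.5 = 1.4078 / 2.5 = 0.5631 km⁻¹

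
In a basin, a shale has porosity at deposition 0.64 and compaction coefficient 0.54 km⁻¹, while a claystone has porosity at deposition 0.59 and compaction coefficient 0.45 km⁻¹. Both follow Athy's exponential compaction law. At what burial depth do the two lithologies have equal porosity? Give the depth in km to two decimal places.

0.90 km

Set phi₀ₐ e^(−cₐz) = phi₀ᵦ e^(−cᵦz) ⇒ ln(phi₀ₐ/phi₀ᵦ) = (cₐ − cᵦ)·z
z = ln(0.64/0.59) / (0.54 − 0.45) = 0.0813 / 0.09 = 0.904 km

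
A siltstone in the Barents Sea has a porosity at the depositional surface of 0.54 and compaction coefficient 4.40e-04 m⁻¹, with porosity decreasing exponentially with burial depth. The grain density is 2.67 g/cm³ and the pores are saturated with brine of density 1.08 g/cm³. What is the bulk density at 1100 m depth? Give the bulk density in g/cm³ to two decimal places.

Working in km (1 km = 1000 m; c in km⁻¹ = c in m⁻¹ × 1000):
Porosity at depth: n = 0.54·exp(−0.44×1.1) = 0.54×0.6163 = 0.3328
Bulk density: ρ_b = (1−n)ρ_g + n·ρ_f = 0.6672×2.67 + 0.3328×1.08
       = 1.781 + 0.359 = 2.141 g/cm³

2.14 g/cm³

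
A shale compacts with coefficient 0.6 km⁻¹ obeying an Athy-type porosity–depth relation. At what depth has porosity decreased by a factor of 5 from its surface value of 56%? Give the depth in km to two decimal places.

2.68 km

n/n₀ = 1/5 ⇒ exp(−β·Z) = 1/5 ⇒ Z = ln(5) / β
Z = 1.6094 / 0.6 = 2.682 km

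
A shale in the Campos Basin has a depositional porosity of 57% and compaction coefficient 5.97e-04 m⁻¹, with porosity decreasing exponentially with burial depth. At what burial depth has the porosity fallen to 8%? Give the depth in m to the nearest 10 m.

Working in km (1 km = 1000 m; c in km⁻¹ = c in m⁻¹ × 1000):
Invert Athy's law: Z = ln(n₀/n) / c
Z = ln(0.57/0.08) / 0.597 = ln(7.125) / 0.597 = 1.9636 / 0.597 = 3.289 km

3290 m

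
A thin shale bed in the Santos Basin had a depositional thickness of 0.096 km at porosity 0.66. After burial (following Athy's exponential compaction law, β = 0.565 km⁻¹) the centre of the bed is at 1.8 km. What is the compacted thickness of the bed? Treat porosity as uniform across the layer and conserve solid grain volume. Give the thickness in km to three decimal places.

0.043 km

Porosity at 1.8 km: phi = 0.66·exp(−0.565×1.8) = 0.2387
Solid-volume conservation: h(1−phi) = h₀(1−phi₀) ⇒ h = h₀·(1−phi₀)/(1−phi)
h = 0.096 × (1 − 0.66)/(1 − 0.2387) = 0.096 × 0.4466 = 0.0429 km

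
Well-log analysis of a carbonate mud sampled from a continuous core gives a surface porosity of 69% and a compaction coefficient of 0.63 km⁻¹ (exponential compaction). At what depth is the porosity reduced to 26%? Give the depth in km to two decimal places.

1.55 km

Invert Athy's law: Z = ln(φ₀/φ) / β
Z = ln(0.69/0.26) / 0.63 = ln(2.654) / 0.63 = 0.9760 / 0.63 = 1.549 km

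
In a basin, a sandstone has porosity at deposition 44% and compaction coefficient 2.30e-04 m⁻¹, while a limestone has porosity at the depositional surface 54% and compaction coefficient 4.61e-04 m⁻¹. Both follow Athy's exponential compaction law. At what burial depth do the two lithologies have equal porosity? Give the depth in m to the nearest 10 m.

890 m

Working in km (1 km = 1000 m; β in km⁻¹ = β in m⁻¹ × 1000):
Set phi₀ₐ e^(−βₐz) = phi₀ᵦ e^(−βᵦz) ⇒ ln(phi₀ₐ/phi₀ᵦ) = (βₐ − βᵦ)·z
z = ln(0.44/0.54) / (0.23 − 0.461) = -0.2048 / -0.231 = 0.887 km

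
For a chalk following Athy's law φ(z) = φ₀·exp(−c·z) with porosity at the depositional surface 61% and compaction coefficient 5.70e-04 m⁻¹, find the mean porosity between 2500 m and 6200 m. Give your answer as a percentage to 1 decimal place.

6.1%

Working in km (1 km = 1000 m; c in km⁻¹ = c in m⁻¹ × 1000):
⟨φ⟩ = (1/(z₂−z₁)) ∫ φ₀ e^(−cz) dz = φ₀·(e^(−c·z₁) − e^(−c·z₂)) / (c·(z₂−z₁))
e^(−0.57×2.5) = 0.2405; e^(−0.57×6.2) = 0.0292
⟨φ⟩ = 0.61 × (0.2405 − 0.0292) / (0.57 × 3.7) = 0.61 × 0.1002 = 0.0611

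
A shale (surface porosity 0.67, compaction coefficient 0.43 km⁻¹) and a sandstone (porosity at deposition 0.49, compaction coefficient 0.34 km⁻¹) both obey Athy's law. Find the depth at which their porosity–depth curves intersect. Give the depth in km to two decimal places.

3.48 km

Set φ₀ₐ e^(−cₐZ) = φ₀ᵦ e^(−cᵦZ) ⇒ ln(φ₀ₐ/φ₀ᵦ) = (cₐ − cᵦ)·Z
Z = ln(0.67/0.49) / (0.43 − 0.34) = 0.3129 / 0.09 = 3.476 km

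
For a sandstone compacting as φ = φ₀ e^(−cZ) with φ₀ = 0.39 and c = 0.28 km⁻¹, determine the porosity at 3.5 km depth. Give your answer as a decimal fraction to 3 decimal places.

0.146

φ = φ₀·exp(−c·Z) = 0.39 × exp(−0.28 × 3.5) = 0.39 × exp(−0.98)
  = 0.39 × 0.3753 = 0.1464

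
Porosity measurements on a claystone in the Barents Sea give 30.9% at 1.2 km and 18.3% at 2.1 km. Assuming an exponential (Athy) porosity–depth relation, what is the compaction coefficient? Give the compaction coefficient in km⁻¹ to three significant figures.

Athy: phi(d) = phi₀ e^(−βd) ⇒ phi₁/phi₂ = e^{β(d₂−d₁)} ⇒ β = ln(phi₁/phi₂)/(d₂−d₁)
β = ln(0.309/0.183) / (2.1 − 1.2) = ln(1.689) / 0.9 = 0.5239 / 0.9 = 0.5821 km⁻¹

0.582 km⁻¹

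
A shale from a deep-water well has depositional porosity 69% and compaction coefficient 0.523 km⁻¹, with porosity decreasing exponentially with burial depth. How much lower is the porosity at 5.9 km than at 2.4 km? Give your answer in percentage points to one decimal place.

16.5 percentage points

n(2.4) = 0.69·e^(−0.523×2.4) = 0.1967
n(5.9) = 0.69·e^(−0.523×5.9) = 0.0315
Δn = 0.1967 − 0.0315 = 0.1651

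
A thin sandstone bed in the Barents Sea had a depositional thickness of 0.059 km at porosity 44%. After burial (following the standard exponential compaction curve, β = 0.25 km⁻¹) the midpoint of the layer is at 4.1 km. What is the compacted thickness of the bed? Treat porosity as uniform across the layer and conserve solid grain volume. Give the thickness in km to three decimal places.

Porosity at 4.1 km: n = 0.44·exp(−0.25×4.1) = 0.1579
Solid-volume conservation: h(1−n) = h₀(1−n₀) ⇒ h = h₀·(1−n₀)/(1−n)
h = 0.059 × (1 − 0.44)/(1 − 0.1579) = 0.059 × 0.6650 = 0.0392 km

0.039 km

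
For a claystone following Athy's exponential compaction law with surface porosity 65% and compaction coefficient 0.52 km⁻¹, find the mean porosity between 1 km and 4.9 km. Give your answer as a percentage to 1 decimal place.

16.5%

⟨n⟩ = (1/(Z₂−Z₁)) ∫ n₀ e^(−cZ) dZ = n₀·(e^(−c·Z₁) − e^(−c·Z₂)) / (c·(Z₂−Z₁))
e^(−0.52×1) = 0.5945; e^(−0.52×4.9) = 0.0782
⟨n⟩ = 0.65 × (0.5945 − 0.0782) / (0.52 × 3.9) = 0.65 × 0.2546 = 0.1655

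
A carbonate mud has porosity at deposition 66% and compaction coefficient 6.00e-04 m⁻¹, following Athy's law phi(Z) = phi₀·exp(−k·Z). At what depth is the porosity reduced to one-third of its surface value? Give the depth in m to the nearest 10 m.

Working in km (1 km = 1000 m; k in km⁻¹ = k in m⁻¹ × 1000):
phi/phi₀ = 1/3 ⇒ exp(−k·Z) = 1/3 ⇒ Z = ln(3) / k
Z = 1.0986 / 0.6 = 1.831 km

1830 m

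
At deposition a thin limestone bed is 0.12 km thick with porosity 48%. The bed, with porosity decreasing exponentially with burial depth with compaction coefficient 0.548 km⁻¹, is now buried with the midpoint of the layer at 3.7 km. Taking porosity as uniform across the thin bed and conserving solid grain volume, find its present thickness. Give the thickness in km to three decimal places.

0.067 km

Porosity at 3.7 km: phi = 0.48·exp(−0.548×3.7) = 0.0632
Solid-volume conservation: h(1−phi) = h₀(1−phi₀) ⇒ h = h₀·(1−phi₀)/(1−phi)
h = 0.12 × (1 − 0.48)/(1 − 0.0632) = 0.12 × 0.5551 = 0.0666 km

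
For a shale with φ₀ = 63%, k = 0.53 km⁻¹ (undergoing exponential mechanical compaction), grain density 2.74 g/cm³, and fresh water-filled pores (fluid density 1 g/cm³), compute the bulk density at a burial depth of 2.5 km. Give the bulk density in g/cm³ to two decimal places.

Porosity at depth: φ = 0.63·exp(−0.53×2.5) = 0.63×0.2658 = 0.1675
Bulk density: ρ_b = (1−φ)ρ_g + φ·ρ_f = 0.8325×2.74 + 0.1675×1
       = 2.281 + 0.167 = 2.449 g/cm³

2.45 g/cm³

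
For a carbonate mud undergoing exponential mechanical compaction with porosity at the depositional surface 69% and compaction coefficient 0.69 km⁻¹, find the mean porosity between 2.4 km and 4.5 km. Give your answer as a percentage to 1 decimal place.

7.0%

⟨φ⟩ = (1/(z₂−z₁)) ∫ φ₀ e^(−βz) dz = φ₀·(e^(−β·z₁) − e^(−β·z₂)) / (β·(z₂−z₁))
e^(−0.69×2.4) = 0.1909; e^(−0.69×4.5) = 0.0448
⟨φ⟩ = 0.69 × (0.1909 − 0.0448) / (0.69 × 2.1) = 0.69 × 0.1008 = 0.0696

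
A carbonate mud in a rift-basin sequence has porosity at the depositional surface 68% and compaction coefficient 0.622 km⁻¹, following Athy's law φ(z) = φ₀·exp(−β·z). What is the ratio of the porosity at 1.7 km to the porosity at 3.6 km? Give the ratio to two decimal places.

3.26

φ(z₁)/φ(z₂) = e^(−β·z₁)/e^(−β·z₂) = e^{β(z₂−z₁)}
= exp(0.622 × 1.9) = exp(1.182) = 3.2602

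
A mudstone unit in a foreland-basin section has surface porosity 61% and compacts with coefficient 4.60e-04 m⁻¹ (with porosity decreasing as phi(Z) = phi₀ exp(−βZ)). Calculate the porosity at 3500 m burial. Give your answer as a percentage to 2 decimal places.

12.19%

Working in km (1 km = 1000 m; β in km⁻¹ = β in m⁻¹ × 1000):
phi = phi₀·exp(−β·Z) = 0.61 × exp(−0.46 × 3.5) = 0.61 × exp(−1.61)
  = 0.61 × 0.1999 = 0.1219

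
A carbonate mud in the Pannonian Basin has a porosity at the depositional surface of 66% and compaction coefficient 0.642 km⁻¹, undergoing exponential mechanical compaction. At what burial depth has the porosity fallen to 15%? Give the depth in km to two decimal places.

Invert Athy's law: z = ln(φ₀/φ) / c
z = ln(0.66/0.15) / 0.642 = ln(4.4) / 0.642 = 1.4816 / 0.642 = 2.308 km

2.31 km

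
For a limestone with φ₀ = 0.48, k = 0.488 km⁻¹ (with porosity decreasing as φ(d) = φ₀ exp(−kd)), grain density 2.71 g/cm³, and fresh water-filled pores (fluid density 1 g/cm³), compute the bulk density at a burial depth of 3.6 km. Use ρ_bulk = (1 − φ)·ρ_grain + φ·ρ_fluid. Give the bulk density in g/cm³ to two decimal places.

2.57 g/cm³

Porosity at depth: φ = 0.48·exp(−0.488×3.6) = 0.48×0.1726 = 0.0828
Bulk density: ρ_b = (1−φ)ρ_g + φ·ρ_f = 0.9172×2.71 + 0.0828×1
       = 2.485 + 0.083 = 2.568 g/cm³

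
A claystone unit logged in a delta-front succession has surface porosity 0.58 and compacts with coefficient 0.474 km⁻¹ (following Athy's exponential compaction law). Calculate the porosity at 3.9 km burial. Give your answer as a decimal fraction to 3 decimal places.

n = n₀·exp(−k·z) = 0.58 × exp(−0.474 × 3.9) = 0.58 × exp(−1.849)
  = 0.58 × 0.1575 = 0.0913

0.091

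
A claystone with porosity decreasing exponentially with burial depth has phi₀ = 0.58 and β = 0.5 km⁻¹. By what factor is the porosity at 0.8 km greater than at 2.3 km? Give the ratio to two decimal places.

phi(Z₁)/phi(Z₂) = e^(−β·Z₁)/e^(−β·Z₂) = e^{β(Z₂−Z₁)}
= exp(0.5 × 1.5) = exp(0.75) = 2.1170

2.12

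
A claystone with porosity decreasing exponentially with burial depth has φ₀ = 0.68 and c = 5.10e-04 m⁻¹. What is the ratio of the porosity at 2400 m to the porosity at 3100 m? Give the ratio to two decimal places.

1.43

Working in km (1 km = 1000 m; c in km⁻¹ = c in m⁻¹ × 1000):
φ(z₁)/φ(z₂) = e^(−c·z₁)/e^(−c·z₂) = e^{c(z₂−z₁)}
= exp(0.51 × 0.7) = exp(0.357) = 1.4290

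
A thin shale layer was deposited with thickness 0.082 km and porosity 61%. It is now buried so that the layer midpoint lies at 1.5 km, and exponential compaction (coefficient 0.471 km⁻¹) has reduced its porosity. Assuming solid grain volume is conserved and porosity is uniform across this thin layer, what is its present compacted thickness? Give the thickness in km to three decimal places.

0.046 km

Porosity at 1.5 km: n = 0.61·exp(−0.471×1.5) = 0.3010
Solid-volume conservation: h(1−n) = h₀(1−n₀) ⇒ h = h₀·(1−n₀)/(1−n)
h = 0.082 × (1 − 0.61)/(1 − 0.3010) = 0.082 × 0.5579 = 0.0457 km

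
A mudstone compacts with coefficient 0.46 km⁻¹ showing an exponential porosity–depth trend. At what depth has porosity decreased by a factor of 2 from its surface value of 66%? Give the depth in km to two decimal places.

1.51 km

n/n₀ = 1/2 ⇒ exp(−β·z) = 1/2 ⇒ z = ln(2) / β
z = 0.6931 / 0.46 = 1.507 km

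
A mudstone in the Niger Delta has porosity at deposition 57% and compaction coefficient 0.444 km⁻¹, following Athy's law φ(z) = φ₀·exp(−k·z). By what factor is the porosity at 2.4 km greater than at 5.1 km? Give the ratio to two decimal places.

3.32

φ(z₁)/φ(z₂) = e^(−k·z₁)/e^(−k·z₂) = e^{k(z₂−z₁)}
= exp(0.444 × 2.7) = exp(1.199) = 3.3161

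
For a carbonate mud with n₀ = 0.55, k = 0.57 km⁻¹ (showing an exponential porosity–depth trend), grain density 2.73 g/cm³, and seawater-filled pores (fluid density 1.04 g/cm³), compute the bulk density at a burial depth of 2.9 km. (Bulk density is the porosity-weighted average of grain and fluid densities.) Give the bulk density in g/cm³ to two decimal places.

2.55 g/cm³

Porosity at depth: n = 0.55·exp(−0.57×2.9) = 0.55×0.1915 = 0.1053
Bulk density: ρ_b = (1−n)ρ_g + n·ρ_f = 0.8947×2.73 + 0.1053×1.04
       = 2.443 + 0.110 = 2.552 g/cm³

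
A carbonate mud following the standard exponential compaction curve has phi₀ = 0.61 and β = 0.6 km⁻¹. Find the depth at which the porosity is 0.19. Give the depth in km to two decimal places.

Invert Athy's law: z = ln(phi₀/phi) / β
z = ln(0.61/0.19) / 0.6 = ln(3.211) / 0.6 = 1.1664 / 0.6 = 1.944 km

1.94 km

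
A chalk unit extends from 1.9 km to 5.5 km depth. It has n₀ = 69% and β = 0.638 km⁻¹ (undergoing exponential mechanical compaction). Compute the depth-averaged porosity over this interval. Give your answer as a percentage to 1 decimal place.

8.0%

⟨n⟩ = (1/(d₂−d₁)) ∫ n₀ e^(−βd) dd = n₀·(e^(−β·d₁) − e^(−β·d₂)) / (β·(d₂−d₁))
e^(−0.638×1.9) = 0.2975; e^(−0.638×5.5) = 0.0299
⟨n⟩ = 0.69 × (0.2975 − 0.0299) / (0.638 × 3.6) = 0.69 × 0.1165 = 0.0804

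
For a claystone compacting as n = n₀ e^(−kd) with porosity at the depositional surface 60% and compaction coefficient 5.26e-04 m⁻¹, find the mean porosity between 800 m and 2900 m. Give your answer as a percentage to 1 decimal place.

23.8%

Working in km (1 km = 1000 m; k in km⁻¹ = k in m⁻¹ × 1000):
⟨n⟩ = (1/(d₂−d₁)) ∫ n₀ e^(−kd) dd = n₀·(e^(−k·d₁) − e^(−k·d₂)) / (k·(d₂−d₁))
e^(−0.526×0.8) = 0.6565; e^(−0.526×2.9) = 0.2175
⟨n⟩ = 0.6 × (0.6565 − 0.2175) / (0.526 × 2.1) = 0.6 × 0.3974 = 0.2385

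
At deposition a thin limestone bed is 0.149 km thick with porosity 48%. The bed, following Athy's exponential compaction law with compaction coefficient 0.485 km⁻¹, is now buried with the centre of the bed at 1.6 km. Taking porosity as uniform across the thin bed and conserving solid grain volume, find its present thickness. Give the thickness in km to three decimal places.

0.099 km

Porosity at 1.6 km: phi = 0.48·exp(−0.485×1.6) = 0.2209
Solid-volume conservation: h(1−phi) = h₀(1−phi₀) ⇒ h = h₀·(1−phi₀)/(1−phi)
h = 0.149 × (1 − 0.48)/(1 − 0.2209) = 0.149 × 0.6675 = 0.0995 km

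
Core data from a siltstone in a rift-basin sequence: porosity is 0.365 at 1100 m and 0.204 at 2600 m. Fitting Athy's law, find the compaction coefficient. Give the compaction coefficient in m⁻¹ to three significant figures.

0.000388 m⁻¹

Working in km (1 km = 1000 m; k in km⁻¹ = k in m⁻¹ × 1000):
Athy: φ(Z) = φ₀ e^(−kZ) ⇒ φ₁/φ₂ = e^{k(Z₂−Z₁)} ⇒ k = ln(φ₁/φ₂)/(Z₂−Z₁)
k = ln(0.365/0.204) / (2.6 − 1.1) = ln(1.789) / 1.5 = 0.5818 / 1.5 = 0.3879 km⁻¹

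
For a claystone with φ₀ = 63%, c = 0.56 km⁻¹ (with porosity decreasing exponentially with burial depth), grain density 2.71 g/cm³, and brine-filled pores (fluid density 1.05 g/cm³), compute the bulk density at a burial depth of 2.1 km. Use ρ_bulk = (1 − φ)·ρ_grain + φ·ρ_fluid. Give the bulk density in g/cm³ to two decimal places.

2.39 g/cm³

Porosity at depth: φ = 0.63·exp(−0.56×2.1) = 0.63×0.3085 = 0.1944
Bulk density: ρ_b = (1−φ)ρ_g + φ·ρ_f = 0.8056×2.71 + 0.1944×1.05
       = 2.183 + 0.204 = 2.387 g/cm³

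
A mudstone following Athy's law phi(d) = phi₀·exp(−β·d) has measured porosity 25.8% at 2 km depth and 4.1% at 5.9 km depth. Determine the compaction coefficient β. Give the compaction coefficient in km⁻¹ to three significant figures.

0.472 km⁻¹

Athy: phi(d) = phi₀ e^(−βd) ⇒ phi₁/phi₂ = e^{β(d₂−d₁)} ⇒ β = ln(phi₁/phi₂)/(d₂−d₁)
β = ln(0.258/0.041) / (5.9 − 2) = ln(6.293) / 3.9 = 1.8394 / 3.9 = 0.4716 km⁻¹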